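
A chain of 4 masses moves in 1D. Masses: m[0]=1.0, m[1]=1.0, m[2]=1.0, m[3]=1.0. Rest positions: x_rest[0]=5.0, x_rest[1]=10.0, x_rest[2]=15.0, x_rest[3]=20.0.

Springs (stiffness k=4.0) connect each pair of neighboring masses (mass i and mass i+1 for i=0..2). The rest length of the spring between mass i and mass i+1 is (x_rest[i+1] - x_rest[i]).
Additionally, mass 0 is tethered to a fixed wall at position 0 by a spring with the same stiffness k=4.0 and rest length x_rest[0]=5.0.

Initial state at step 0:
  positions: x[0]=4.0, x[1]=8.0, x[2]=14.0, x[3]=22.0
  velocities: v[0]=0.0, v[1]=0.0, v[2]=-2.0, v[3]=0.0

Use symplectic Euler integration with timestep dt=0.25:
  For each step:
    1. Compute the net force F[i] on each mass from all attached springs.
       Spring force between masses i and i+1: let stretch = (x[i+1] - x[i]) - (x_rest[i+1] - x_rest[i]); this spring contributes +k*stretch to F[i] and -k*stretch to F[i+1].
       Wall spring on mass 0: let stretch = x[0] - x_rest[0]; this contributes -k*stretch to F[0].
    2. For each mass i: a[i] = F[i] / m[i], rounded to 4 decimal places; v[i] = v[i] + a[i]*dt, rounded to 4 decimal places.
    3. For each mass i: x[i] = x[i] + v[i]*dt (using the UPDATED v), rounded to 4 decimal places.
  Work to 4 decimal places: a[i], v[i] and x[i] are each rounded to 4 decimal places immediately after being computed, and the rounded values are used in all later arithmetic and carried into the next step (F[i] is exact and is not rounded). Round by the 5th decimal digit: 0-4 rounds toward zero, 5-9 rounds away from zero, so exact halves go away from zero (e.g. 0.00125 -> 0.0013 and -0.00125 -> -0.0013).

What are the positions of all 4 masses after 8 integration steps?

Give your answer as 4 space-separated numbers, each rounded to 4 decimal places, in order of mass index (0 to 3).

Answer: 6.0079 9.8774 13.1637 18.7946

Derivation:
Step 0: x=[4.0000 8.0000 14.0000 22.0000] v=[0.0000 0.0000 -2.0000 0.0000]
Step 1: x=[4.0000 8.5000 14.0000 21.2500] v=[0.0000 2.0000 0.0000 -3.0000]
Step 2: x=[4.1250 9.2500 14.4375 19.9375] v=[0.5000 3.0000 1.7500 -5.2500]
Step 3: x=[4.5000 10.0156 14.9531 18.5000] v=[1.5000 3.0625 2.0625 -5.7500]
Step 4: x=[5.1289 10.6367 15.1211 17.4258] v=[2.5156 2.4844 0.6719 -4.2969]
Step 5: x=[5.8525 11.0020 14.7442 17.0254] v=[2.8945 1.4610 -1.5078 -1.6016]
Step 6: x=[6.4004 11.0154 14.0020 17.3047] v=[2.1915 0.0537 -2.9688 1.1172]
Step 7: x=[6.5019 10.6217 13.3388 18.0083] v=[0.4061 -1.5747 -2.6527 2.8145]
Step 8: x=[6.0079 9.8774 13.1637 18.7946] v=[-1.9760 -2.9774 -0.7003 3.1450]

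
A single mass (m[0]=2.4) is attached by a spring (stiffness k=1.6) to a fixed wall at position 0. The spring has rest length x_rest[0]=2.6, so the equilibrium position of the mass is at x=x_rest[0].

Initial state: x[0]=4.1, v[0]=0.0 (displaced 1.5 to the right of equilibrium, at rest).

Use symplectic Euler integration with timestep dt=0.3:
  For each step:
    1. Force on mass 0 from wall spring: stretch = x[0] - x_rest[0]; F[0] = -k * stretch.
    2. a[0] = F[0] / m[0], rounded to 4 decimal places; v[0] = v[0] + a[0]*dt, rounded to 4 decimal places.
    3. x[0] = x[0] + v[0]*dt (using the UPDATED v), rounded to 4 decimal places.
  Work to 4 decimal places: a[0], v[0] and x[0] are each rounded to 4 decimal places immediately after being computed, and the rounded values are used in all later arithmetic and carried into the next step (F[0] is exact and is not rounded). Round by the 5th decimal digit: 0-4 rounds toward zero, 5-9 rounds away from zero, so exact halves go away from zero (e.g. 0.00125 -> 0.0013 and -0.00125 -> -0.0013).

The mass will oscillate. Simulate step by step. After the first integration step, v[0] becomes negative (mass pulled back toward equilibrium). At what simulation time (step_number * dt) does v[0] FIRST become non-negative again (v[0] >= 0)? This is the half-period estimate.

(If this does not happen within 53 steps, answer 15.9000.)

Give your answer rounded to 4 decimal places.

Step 0: x=[4.1000] v=[0.0000]
Step 1: x=[4.0100] v=[-0.3000]
Step 2: x=[3.8354] v=[-0.5820]
Step 3: x=[3.5867] v=[-0.8291]
Step 4: x=[3.2788] v=[-1.0264]
Step 5: x=[2.9301] v=[-1.1622]
Step 6: x=[2.5616] v=[-1.2282]
Step 7: x=[2.1955] v=[-1.2205]
Step 8: x=[1.8536] v=[-1.1396]
Step 9: x=[1.5565] v=[-0.9903]
Step 10: x=[1.3220] v=[-0.7816]
Step 11: x=[1.1642] v=[-0.5260]
Step 12: x=[1.0926] v=[-0.2388]
Step 13: x=[1.1114] v=[0.0627]
First v>=0 after going negative at step 13, time=3.9000

Answer: 3.9000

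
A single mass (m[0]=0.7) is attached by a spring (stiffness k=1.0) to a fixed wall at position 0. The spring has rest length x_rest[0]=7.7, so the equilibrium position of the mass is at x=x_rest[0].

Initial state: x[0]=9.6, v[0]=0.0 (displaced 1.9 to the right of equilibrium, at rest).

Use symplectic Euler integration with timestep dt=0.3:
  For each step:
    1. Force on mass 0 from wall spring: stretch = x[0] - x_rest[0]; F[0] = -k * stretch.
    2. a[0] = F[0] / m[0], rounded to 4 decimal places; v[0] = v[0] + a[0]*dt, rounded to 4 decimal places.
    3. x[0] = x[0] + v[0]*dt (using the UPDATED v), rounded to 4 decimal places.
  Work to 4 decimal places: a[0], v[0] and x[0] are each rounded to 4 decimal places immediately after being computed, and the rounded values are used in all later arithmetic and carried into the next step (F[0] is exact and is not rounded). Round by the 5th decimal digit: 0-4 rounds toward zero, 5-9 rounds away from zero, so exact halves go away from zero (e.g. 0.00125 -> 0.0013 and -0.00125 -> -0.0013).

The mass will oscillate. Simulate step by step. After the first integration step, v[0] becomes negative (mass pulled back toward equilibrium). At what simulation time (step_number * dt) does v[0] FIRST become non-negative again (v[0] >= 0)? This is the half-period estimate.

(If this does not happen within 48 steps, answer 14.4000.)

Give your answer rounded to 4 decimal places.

Step 0: x=[9.6000] v=[0.0000]
Step 1: x=[9.3557] v=[-0.8143]
Step 2: x=[8.8985] v=[-1.5239]
Step 3: x=[8.2873] v=[-2.0375]
Step 4: x=[7.6005] v=[-2.2892]
Step 5: x=[6.9265] v=[-2.2466]
Step 6: x=[6.3520] v=[-1.9151]
Step 7: x=[5.9508] v=[-1.3374]
Step 8: x=[5.7745] v=[-0.5877]
Step 9: x=[5.8458] v=[0.2375]
First v>=0 after going negative at step 9, time=2.7000

Answer: 2.7000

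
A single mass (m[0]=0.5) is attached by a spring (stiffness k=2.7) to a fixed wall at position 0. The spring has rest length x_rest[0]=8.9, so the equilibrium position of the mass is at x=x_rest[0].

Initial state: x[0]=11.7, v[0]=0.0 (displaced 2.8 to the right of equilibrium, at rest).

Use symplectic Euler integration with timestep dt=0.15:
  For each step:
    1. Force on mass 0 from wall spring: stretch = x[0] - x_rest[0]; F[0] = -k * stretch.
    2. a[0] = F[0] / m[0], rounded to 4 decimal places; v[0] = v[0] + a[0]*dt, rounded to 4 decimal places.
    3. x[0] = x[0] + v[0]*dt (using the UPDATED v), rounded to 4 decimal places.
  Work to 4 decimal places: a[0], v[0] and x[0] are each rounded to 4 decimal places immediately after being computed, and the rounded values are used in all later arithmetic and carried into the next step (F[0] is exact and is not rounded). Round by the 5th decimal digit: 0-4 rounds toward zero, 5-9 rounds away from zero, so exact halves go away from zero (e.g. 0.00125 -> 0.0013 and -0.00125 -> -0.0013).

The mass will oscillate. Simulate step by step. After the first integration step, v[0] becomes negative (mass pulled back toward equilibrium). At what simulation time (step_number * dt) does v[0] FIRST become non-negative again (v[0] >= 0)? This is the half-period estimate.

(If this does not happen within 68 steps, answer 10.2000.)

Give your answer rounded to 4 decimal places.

Step 0: x=[11.7000] v=[0.0000]
Step 1: x=[11.3598] v=[-2.2680]
Step 2: x=[10.7207] v=[-4.2604]
Step 3: x=[9.8604] v=[-5.7352]
Step 4: x=[8.8834] v=[-6.5131]
Step 5: x=[7.9084] v=[-6.4997]
Step 6: x=[7.0539] v=[-5.6965]
Step 7: x=[6.4237] v=[-4.2012]
Step 8: x=[6.0944] v=[-2.1954]
Step 9: x=[6.1060] v=[0.0771]
First v>=0 after going negative at step 9, time=1.3500

Answer: 1.3500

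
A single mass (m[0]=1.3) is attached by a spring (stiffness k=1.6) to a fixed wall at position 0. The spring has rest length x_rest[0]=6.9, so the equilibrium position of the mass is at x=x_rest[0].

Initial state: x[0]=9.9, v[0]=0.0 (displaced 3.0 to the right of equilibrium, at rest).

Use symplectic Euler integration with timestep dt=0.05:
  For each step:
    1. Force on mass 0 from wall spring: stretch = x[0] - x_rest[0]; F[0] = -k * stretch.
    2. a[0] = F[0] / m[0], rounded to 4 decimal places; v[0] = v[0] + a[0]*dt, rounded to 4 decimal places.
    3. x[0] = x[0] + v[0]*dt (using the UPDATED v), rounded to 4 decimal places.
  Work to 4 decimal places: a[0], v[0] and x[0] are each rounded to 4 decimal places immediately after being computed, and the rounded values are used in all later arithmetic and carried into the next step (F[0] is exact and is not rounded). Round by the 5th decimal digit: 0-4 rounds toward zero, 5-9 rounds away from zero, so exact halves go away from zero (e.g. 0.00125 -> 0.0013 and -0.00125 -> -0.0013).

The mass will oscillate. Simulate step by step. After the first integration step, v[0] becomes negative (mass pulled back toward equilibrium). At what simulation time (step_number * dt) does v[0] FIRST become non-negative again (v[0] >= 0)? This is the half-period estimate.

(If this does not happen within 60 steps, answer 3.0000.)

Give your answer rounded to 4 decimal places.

Step 0: x=[9.9000] v=[0.0000]
Step 1: x=[9.8908] v=[-0.1846]
Step 2: x=[9.8724] v=[-0.3687]
Step 3: x=[9.8448] v=[-0.5516]
Step 4: x=[9.8082] v=[-0.7328]
Step 5: x=[9.7626] v=[-0.9118]
Step 6: x=[9.7082] v=[-1.0880]
Step 7: x=[9.6452] v=[-1.2608]
Step 8: x=[9.5737] v=[-1.4297]
Step 9: x=[9.4940] v=[-1.5942]
Step 10: x=[9.4063] v=[-1.7538]
Step 11: x=[9.3109] v=[-1.9080]
Step 12: x=[9.2081] v=[-2.0564]
Step 13: x=[9.0982] v=[-2.1984]
Step 14: x=[8.9815] v=[-2.3337]
Step 15: x=[8.8584] v=[-2.4618]
Step 16: x=[8.7293] v=[-2.5823]
Step 17: x=[8.5946] v=[-2.6949]
Step 18: x=[8.4546] v=[-2.7992]
Step 19: x=[8.3099] v=[-2.8949]
Step 20: x=[8.1608] v=[-2.9817]
Step 21: x=[8.0078] v=[-3.0593]
Step 22: x=[7.8514] v=[-3.1275]
Step 23: x=[7.6921] v=[-3.1861]
Step 24: x=[7.5304] v=[-3.2348]
Step 25: x=[7.3667] v=[-3.2736]
Step 26: x=[7.2016] v=[-3.3023]
Step 27: x=[7.0356] v=[-3.3209]
Step 28: x=[6.8691] v=[-3.3292]
Step 29: x=[6.7027] v=[-3.3273]
Step 30: x=[6.5369] v=[-3.3152]
Step 31: x=[6.3723] v=[-3.2929]
Step 32: x=[6.2093] v=[-3.2604]
Step 33: x=[6.0484] v=[-3.2179]
Step 34: x=[5.8901] v=[-3.1655]
Step 35: x=[5.7349] v=[-3.1034]
Step 36: x=[5.5833] v=[-3.0317]
Step 37: x=[5.4358] v=[-2.9507]
Step 38: x=[5.2928] v=[-2.8606]
Step 39: x=[5.1547] v=[-2.7617]
Step 40: x=[5.0220] v=[-2.6543]
Step 41: x=[4.8951] v=[-2.5387]
Step 42: x=[4.7743] v=[-2.4153]
Step 43: x=[4.6601] v=[-2.2845]
Step 44: x=[4.5528] v=[-2.1467]
Step 45: x=[4.4527] v=[-2.0023]
Step 46: x=[4.3601] v=[-1.8517]
Step 47: x=[4.2753] v=[-1.6954]
Step 48: x=[4.1986] v=[-1.5339]
Step 49: x=[4.1302] v=[-1.3677]
Step 50: x=[4.0703] v=[-1.1973]
Step 51: x=[4.0191] v=[-1.0232]
Step 52: x=[3.9768] v=[-0.8459]
Step 53: x=[3.9435] v=[-0.6660]
Step 54: x=[3.9193] v=[-0.4841]
Step 55: x=[3.9043] v=[-0.3007]
Step 56: x=[3.8985] v=[-0.1164]
Step 57: x=[3.9019] v=[0.0683]
First v>=0 after going negative at step 57, time=2.8500

Answer: 2.8500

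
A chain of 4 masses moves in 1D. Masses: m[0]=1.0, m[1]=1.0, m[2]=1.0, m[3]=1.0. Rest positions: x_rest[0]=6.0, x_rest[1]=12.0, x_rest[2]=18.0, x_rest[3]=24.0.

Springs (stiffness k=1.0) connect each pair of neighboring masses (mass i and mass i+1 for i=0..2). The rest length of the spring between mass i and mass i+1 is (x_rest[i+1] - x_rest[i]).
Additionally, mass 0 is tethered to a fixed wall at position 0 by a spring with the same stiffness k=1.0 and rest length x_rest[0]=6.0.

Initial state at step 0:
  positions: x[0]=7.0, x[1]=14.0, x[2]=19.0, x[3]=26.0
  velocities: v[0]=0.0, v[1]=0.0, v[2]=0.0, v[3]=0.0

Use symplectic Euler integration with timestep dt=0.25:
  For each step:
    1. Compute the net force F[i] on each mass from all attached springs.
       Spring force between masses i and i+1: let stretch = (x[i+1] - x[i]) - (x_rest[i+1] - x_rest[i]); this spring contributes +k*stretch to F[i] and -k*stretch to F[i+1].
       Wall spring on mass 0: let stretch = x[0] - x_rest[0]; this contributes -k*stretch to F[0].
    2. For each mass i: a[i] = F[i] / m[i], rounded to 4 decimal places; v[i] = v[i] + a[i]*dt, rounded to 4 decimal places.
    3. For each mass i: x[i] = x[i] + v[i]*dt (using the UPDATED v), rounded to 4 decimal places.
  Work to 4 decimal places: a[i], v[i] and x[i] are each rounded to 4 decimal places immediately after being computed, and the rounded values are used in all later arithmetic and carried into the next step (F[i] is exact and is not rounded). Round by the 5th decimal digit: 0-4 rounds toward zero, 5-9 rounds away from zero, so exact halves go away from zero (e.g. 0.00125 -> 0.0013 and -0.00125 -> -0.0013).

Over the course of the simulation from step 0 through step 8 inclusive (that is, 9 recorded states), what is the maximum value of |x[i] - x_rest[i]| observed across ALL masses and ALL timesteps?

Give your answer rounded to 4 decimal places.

Step 0: x=[7.0000 14.0000 19.0000 26.0000] v=[0.0000 0.0000 0.0000 0.0000]
Step 1: x=[7.0000 13.8750 19.1250 25.9375] v=[0.0000 -0.5000 0.5000 -0.2500]
Step 2: x=[6.9922 13.6484 19.3477 25.8242] v=[-0.0313 -0.9063 0.8906 -0.4531]
Step 3: x=[6.9634 13.3620 19.6189 25.6812] v=[-0.1153 -1.1455 1.0849 -0.5722]
Step 4: x=[6.8993 13.0668 19.8780 25.5343] v=[-0.2565 -1.1809 1.0363 -0.5878]
Step 5: x=[6.7894 12.8118 20.0649 25.4088] v=[-0.4395 -1.0200 0.7476 -0.5019]
Step 6: x=[6.6316 12.6337 20.1325 25.3243] v=[-0.6313 -0.7123 0.2703 -0.3379]
Step 7: x=[6.4344 12.5492 20.0559 25.2903] v=[-0.7887 -0.3381 -0.3065 -0.1359]
Step 8: x=[6.2173 12.5517 19.8373 25.3042] v=[-0.8686 0.0099 -0.8746 0.0555]
Max displacement = 2.1325

Answer: 2.1325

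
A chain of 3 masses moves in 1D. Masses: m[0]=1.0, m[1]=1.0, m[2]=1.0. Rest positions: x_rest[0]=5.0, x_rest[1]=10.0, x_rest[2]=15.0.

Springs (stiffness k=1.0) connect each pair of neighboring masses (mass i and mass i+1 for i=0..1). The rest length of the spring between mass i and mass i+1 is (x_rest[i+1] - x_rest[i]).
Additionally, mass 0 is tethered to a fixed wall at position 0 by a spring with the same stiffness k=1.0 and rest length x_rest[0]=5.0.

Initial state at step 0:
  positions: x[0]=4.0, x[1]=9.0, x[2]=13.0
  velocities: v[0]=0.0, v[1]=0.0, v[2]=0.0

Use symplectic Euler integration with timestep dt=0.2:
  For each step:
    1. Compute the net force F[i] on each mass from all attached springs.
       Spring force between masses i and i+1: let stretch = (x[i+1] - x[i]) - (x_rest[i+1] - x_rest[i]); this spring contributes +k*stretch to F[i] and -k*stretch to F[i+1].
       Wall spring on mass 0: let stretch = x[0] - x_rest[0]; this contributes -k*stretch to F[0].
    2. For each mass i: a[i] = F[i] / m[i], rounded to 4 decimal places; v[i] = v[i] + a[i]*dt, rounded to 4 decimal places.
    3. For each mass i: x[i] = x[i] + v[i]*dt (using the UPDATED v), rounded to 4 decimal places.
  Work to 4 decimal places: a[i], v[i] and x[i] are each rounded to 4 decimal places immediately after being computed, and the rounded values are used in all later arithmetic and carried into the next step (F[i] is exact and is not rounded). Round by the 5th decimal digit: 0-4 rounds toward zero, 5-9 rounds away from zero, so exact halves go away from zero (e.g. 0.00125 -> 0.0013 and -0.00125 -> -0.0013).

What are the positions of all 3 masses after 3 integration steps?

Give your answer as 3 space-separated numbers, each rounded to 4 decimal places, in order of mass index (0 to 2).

Answer: 4.2166 8.7912 13.2244

Derivation:
Step 0: x=[4.0000 9.0000 13.0000] v=[0.0000 0.0000 0.0000]
Step 1: x=[4.0400 8.9600 13.0400] v=[0.2000 -0.2000 0.2000]
Step 2: x=[4.1152 8.8864 13.1168] v=[0.3760 -0.3680 0.3840]
Step 3: x=[4.2166 8.7912 13.2244] v=[0.5072 -0.4762 0.5379]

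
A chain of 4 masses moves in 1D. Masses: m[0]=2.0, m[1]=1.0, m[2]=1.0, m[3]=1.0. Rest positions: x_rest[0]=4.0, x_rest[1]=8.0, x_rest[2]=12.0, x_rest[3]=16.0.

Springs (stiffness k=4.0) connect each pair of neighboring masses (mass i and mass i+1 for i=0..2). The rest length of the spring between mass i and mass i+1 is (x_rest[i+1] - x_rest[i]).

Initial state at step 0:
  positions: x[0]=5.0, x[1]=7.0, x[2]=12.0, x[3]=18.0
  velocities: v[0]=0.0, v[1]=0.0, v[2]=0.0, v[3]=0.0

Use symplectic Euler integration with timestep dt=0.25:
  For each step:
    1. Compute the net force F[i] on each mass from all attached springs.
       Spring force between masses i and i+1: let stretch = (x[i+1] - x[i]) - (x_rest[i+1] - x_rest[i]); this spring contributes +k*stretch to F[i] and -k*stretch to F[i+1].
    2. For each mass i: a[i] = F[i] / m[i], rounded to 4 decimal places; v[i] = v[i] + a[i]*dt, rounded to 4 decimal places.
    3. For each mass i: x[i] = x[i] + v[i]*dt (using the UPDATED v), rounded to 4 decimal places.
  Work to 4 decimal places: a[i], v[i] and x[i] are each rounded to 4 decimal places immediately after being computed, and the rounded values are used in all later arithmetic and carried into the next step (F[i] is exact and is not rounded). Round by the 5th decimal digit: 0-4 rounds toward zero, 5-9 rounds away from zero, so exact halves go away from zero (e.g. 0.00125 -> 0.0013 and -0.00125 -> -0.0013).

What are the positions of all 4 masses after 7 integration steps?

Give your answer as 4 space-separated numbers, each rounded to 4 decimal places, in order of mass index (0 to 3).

Answer: 4.9827 7.9831 12.2716 16.7803

Derivation:
Step 0: x=[5.0000 7.0000 12.0000 18.0000] v=[0.0000 0.0000 0.0000 0.0000]
Step 1: x=[4.7500 7.7500 12.2500 17.5000] v=[-1.0000 3.0000 1.0000 -2.0000]
Step 2: x=[4.3750 8.8750 12.6875 16.6875] v=[-1.5000 4.5000 1.7500 -3.2500]
Step 3: x=[4.0625 9.8281 13.1719 15.8750] v=[-1.2500 3.8125 1.9375 -3.2500]
Step 4: x=[3.9707 10.1758 13.4961 15.3867] v=[-0.3672 1.3907 1.2968 -1.9531]
Step 5: x=[4.1546 9.8023 13.4629 15.4258] v=[0.7354 -1.4941 -0.1329 0.1563]
Step 6: x=[4.5444 8.9320 13.0053 15.9742] v=[1.5593 -3.4812 -1.8306 2.1934]
Step 7: x=[4.9827 7.9831 12.2716 16.7803] v=[1.7531 -3.7955 -2.9350 3.2245]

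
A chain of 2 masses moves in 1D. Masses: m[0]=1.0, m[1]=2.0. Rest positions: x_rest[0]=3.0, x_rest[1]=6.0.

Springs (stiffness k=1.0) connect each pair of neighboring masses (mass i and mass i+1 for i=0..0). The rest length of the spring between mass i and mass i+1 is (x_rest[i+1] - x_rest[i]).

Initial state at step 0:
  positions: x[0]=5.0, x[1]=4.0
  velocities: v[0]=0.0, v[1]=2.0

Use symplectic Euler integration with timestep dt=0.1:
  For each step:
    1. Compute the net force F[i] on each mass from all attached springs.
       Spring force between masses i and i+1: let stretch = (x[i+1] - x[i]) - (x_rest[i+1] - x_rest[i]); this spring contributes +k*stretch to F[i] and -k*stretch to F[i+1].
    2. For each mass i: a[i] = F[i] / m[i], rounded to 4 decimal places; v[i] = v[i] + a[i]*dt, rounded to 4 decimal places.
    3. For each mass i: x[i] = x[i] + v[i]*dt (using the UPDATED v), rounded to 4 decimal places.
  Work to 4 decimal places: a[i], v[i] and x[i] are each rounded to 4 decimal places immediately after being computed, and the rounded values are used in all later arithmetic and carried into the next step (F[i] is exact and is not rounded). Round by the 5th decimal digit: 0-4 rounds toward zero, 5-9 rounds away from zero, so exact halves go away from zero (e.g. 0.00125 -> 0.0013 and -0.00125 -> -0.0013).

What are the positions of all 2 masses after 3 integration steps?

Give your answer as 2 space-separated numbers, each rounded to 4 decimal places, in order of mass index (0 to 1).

Step 0: x=[5.0000 4.0000] v=[0.0000 2.0000]
Step 1: x=[4.9600 4.2200] v=[-0.4000 2.2000]
Step 2: x=[4.8826 4.4587] v=[-0.7740 2.3870]
Step 3: x=[4.7710 4.7145] v=[-1.1164 2.5582]

Answer: 4.7710 4.7145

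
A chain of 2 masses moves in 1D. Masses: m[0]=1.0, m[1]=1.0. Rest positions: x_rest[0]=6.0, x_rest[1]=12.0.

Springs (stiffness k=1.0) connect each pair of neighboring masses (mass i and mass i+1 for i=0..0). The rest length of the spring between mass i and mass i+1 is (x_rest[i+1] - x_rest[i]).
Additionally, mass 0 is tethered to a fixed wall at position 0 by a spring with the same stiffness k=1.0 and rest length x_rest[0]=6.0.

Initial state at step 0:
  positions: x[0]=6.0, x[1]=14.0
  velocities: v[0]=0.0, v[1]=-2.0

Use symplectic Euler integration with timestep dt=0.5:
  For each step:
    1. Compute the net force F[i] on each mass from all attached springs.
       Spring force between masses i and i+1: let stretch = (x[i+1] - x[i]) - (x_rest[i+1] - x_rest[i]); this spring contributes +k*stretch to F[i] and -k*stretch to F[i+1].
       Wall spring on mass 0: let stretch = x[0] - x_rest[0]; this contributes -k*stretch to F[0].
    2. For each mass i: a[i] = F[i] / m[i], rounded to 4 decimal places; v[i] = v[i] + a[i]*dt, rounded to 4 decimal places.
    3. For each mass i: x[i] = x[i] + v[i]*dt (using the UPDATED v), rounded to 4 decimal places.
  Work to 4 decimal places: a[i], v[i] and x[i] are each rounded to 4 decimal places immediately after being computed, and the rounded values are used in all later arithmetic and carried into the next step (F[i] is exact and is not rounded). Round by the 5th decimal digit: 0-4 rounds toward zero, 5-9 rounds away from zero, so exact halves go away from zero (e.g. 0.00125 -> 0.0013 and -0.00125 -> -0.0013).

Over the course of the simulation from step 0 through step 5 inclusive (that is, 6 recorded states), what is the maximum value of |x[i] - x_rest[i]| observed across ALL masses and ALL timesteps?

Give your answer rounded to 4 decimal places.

Step 0: x=[6.0000 14.0000] v=[0.0000 -2.0000]
Step 1: x=[6.5000 12.5000] v=[1.0000 -3.0000]
Step 2: x=[6.8750 11.0000] v=[0.7500 -3.0000]
Step 3: x=[6.5625 9.9688] v=[-0.6250 -2.0625]
Step 4: x=[5.4610 9.5860] v=[-2.2031 -0.7657]
Step 5: x=[4.0255 9.6719] v=[-2.8711 0.1718]
Max displacement = 2.4140

Answer: 2.4140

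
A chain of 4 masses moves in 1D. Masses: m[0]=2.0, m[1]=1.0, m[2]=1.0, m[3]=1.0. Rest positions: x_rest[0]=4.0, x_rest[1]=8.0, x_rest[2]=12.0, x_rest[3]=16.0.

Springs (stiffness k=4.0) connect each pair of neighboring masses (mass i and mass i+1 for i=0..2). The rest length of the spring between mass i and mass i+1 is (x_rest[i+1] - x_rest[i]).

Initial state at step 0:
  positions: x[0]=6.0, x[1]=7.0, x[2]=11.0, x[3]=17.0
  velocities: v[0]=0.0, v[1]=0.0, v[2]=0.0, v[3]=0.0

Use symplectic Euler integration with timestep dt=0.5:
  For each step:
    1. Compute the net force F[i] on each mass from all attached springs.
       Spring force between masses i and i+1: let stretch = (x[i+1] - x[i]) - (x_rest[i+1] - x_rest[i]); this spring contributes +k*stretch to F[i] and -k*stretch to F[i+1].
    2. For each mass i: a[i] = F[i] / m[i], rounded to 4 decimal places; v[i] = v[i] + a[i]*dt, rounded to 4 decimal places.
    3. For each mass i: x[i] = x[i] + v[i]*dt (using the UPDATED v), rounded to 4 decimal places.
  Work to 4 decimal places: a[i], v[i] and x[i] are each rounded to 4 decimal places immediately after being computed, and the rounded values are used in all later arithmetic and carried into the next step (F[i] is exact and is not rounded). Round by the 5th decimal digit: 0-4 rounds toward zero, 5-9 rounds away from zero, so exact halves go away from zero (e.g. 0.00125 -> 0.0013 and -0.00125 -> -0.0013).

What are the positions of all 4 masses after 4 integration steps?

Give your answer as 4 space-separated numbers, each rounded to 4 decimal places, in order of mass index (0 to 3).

Answer: 4.6875 6.3750 11.7500 19.5000

Derivation:
Step 0: x=[6.0000 7.0000 11.0000 17.0000] v=[0.0000 0.0000 0.0000 0.0000]
Step 1: x=[4.5000 10.0000 13.0000 15.0000] v=[-3.0000 6.0000 4.0000 -4.0000]
Step 2: x=[3.7500 10.5000 14.0000 15.0000] v=[-1.5000 1.0000 2.0000 0.0000]
Step 3: x=[4.3750 7.7500 12.5000 18.0000] v=[1.2500 -5.5000 -3.0000 6.0000]
Step 4: x=[4.6875 6.3750 11.7500 19.5000] v=[0.6250 -2.7500 -1.5000 3.0000]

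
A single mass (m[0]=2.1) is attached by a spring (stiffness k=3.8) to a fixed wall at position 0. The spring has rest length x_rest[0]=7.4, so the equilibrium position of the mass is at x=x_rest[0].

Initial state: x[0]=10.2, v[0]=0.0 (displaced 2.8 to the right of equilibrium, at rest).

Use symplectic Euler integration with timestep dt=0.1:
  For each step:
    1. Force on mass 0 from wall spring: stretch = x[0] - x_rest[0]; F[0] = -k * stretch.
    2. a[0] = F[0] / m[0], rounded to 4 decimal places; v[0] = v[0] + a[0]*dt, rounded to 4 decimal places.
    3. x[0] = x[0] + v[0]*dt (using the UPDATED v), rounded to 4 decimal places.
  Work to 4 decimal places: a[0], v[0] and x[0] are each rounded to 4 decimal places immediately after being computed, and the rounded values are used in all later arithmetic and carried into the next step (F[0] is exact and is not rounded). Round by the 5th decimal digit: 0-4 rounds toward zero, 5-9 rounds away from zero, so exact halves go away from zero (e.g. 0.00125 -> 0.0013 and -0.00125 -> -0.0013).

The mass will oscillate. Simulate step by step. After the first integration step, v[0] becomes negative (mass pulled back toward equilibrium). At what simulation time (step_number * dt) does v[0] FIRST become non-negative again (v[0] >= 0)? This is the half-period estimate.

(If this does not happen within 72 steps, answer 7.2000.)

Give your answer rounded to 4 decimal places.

Answer: 2.4000

Derivation:
Step 0: x=[10.2000] v=[0.0000]
Step 1: x=[10.1493] v=[-0.5067]
Step 2: x=[10.0489] v=[-1.0042]
Step 3: x=[9.9006] v=[-1.4835]
Step 4: x=[9.7070] v=[-1.9360]
Step 5: x=[9.4717] v=[-2.3535]
Step 6: x=[9.1989] v=[-2.7284]
Step 7: x=[8.8935] v=[-3.0539]
Step 8: x=[8.5611] v=[-3.3242]
Step 9: x=[8.2077] v=[-3.5343]
Step 10: x=[7.8397] v=[-3.6805]
Step 11: x=[7.4637] v=[-3.7601]
Step 12: x=[7.0865] v=[-3.7716]
Step 13: x=[6.7150] v=[-3.7149]
Step 14: x=[6.3559] v=[-3.5910]
Step 15: x=[6.0157] v=[-3.4021]
Step 16: x=[5.7005] v=[-3.1516]
Step 17: x=[5.4161] v=[-2.8441]
Step 18: x=[5.1676] v=[-2.4851]
Step 19: x=[4.9595] v=[-2.0811]
Step 20: x=[4.7956] v=[-1.6395]
Step 21: x=[4.6788] v=[-1.1682]
Step 22: x=[4.6112] v=[-0.6758]
Step 23: x=[4.5941] v=[-0.1712]
Step 24: x=[4.6278] v=[0.3365]
First v>=0 after going negative at step 24, time=2.4000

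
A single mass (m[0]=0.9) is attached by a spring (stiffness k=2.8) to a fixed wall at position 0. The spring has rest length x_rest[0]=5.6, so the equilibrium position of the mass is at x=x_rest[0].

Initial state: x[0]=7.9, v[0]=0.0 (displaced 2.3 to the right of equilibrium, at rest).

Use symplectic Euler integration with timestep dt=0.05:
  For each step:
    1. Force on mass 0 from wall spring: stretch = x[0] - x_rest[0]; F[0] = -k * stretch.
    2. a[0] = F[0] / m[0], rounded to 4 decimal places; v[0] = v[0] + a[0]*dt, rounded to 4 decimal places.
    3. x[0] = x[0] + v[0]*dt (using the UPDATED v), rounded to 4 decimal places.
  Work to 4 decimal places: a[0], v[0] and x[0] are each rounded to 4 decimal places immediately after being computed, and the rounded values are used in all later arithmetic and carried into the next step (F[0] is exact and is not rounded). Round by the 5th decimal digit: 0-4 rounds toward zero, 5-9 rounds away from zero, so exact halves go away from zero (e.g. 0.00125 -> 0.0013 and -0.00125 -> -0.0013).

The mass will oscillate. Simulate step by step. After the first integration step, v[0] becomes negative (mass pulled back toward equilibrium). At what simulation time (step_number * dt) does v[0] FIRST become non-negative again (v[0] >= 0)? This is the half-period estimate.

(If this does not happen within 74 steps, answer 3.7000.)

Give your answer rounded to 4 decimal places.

Answer: 1.8000

Derivation:
Step 0: x=[7.9000] v=[0.0000]
Step 1: x=[7.8821] v=[-0.3578]
Step 2: x=[7.8465] v=[-0.7128]
Step 3: x=[7.7934] v=[-1.0623]
Step 4: x=[7.7232] v=[-1.4035]
Step 5: x=[7.6365] v=[-1.7338]
Step 6: x=[7.5340] v=[-2.0506]
Step 7: x=[7.4164] v=[-2.3514]
Step 8: x=[7.2847] v=[-2.6340]
Step 9: x=[7.1399] v=[-2.8961]
Step 10: x=[6.9831] v=[-3.1356]
Step 11: x=[6.8156] v=[-3.3508]
Step 12: x=[6.6386] v=[-3.5399]
Step 13: x=[6.4535] v=[-3.7015]
Step 14: x=[6.2618] v=[-3.8343]
Step 15: x=[6.0649] v=[-3.9372]
Step 16: x=[5.8644] v=[-4.0095]
Step 17: x=[5.6619] v=[-4.0506]
Step 18: x=[5.4589] v=[-4.0602]
Step 19: x=[5.2570] v=[-4.0383]
Step 20: x=[5.0578] v=[-3.9849]
Step 21: x=[4.8628] v=[-3.9006]
Step 22: x=[4.6735] v=[-3.7859]
Step 23: x=[4.4914] v=[-3.6418]
Step 24: x=[4.3179] v=[-3.4694]
Step 25: x=[4.1544] v=[-3.2700]
Step 26: x=[4.0021] v=[-3.0451]
Step 27: x=[3.8623] v=[-2.7965]
Step 28: x=[3.7360] v=[-2.5262]
Step 29: x=[3.6242] v=[-2.2362]
Step 30: x=[3.5278] v=[-1.9289]
Step 31: x=[3.4475] v=[-1.6066]
Step 32: x=[3.3839] v=[-1.2718]
Step 33: x=[3.3375] v=[-0.9271]
Step 34: x=[3.3087] v=[-0.5752]
Step 35: x=[3.2978] v=[-0.2188]
Step 36: x=[3.3048] v=[0.1393]
First v>=0 after going negative at step 36, time=1.8000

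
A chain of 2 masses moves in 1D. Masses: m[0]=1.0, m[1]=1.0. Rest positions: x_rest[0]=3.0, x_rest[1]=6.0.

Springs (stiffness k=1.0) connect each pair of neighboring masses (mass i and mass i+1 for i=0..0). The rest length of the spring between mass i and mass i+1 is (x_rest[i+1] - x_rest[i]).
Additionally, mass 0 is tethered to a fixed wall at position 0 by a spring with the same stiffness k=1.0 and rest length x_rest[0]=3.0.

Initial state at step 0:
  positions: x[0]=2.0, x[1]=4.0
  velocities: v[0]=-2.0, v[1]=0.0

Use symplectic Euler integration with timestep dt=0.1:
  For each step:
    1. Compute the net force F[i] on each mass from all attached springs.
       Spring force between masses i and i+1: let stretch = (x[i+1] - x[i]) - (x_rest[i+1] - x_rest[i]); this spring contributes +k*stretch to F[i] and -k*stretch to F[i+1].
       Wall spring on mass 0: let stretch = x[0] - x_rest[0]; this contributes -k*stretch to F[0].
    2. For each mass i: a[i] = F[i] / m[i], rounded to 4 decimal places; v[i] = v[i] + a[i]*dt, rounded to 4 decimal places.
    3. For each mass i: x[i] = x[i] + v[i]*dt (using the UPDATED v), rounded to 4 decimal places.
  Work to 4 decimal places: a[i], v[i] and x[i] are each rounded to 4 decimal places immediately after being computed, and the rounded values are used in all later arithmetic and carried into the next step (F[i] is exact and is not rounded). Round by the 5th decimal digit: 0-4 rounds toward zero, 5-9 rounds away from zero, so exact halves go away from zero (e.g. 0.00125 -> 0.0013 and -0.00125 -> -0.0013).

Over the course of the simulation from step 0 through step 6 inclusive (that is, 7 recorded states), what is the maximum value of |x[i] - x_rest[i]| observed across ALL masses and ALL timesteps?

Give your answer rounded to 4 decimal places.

Step 0: x=[2.0000 4.0000] v=[-2.0000 0.0000]
Step 1: x=[1.8000 4.0100] v=[-2.0000 0.1000]
Step 2: x=[1.6041 4.0279] v=[-1.9590 0.1790]
Step 3: x=[1.4164 4.0516] v=[-1.8770 0.2366]
Step 4: x=[1.2409 4.0789] v=[-1.7551 0.2731]
Step 5: x=[1.0814 4.1078] v=[-1.5954 0.2893]
Step 6: x=[0.9413 4.1365] v=[-1.4009 0.2867]
Max displacement = 2.0587

Answer: 2.0587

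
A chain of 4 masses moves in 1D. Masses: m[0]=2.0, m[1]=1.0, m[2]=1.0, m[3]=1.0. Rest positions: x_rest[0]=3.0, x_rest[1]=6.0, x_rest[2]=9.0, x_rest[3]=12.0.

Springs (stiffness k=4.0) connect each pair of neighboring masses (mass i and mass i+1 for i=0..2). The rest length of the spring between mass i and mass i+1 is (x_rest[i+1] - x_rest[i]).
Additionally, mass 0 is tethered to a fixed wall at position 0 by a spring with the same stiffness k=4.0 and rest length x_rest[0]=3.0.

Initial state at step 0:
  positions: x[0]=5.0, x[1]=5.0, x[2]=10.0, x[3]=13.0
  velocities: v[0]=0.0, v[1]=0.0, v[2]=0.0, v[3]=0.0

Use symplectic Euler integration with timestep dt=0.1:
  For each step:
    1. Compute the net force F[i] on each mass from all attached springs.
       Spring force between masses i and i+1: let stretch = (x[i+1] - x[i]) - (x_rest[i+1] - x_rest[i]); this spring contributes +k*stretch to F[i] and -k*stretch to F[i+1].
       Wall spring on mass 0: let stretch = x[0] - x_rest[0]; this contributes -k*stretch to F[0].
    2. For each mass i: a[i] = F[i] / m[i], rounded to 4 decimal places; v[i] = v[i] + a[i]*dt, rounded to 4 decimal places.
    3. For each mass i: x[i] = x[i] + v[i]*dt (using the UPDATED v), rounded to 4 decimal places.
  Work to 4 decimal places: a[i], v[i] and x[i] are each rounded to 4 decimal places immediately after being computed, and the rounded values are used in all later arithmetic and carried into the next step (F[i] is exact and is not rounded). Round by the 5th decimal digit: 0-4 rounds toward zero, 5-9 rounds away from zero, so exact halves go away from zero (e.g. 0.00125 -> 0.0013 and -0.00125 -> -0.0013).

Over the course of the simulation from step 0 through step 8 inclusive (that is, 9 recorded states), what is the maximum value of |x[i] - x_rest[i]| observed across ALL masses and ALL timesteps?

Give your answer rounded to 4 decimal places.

Answer: 2.4431

Derivation:
Step 0: x=[5.0000 5.0000 10.0000 13.0000] v=[0.0000 0.0000 0.0000 0.0000]
Step 1: x=[4.9000 5.2000 9.9200 13.0000] v=[-1.0000 2.0000 -0.8000 0.0000]
Step 2: x=[4.7080 5.5768 9.7744 12.9968] v=[-1.9200 3.7680 -1.4560 -0.0320]
Step 3: x=[4.4392 6.0868 9.5898 12.9847] v=[-2.6878 5.0995 -1.8461 -0.1210]
Step 4: x=[4.1146 6.6710 9.4009 12.9568] v=[-3.2461 5.8417 -1.8893 -0.2790]
Step 5: x=[3.7588 7.2621 9.2450 12.9067] v=[-3.5577 5.9111 -1.5589 -0.5014]
Step 6: x=[3.3979 7.7924 9.1563 12.8301] v=[-3.6088 5.3029 -0.8874 -0.7661]
Step 7: x=[3.0570 8.2015 9.1600 12.7265] v=[-3.4095 4.0907 0.0366 -1.0356]
Step 8: x=[2.7578 8.4431 9.2680 12.6003] v=[-2.9920 2.4163 1.0798 -1.2622]
Max displacement = 2.4431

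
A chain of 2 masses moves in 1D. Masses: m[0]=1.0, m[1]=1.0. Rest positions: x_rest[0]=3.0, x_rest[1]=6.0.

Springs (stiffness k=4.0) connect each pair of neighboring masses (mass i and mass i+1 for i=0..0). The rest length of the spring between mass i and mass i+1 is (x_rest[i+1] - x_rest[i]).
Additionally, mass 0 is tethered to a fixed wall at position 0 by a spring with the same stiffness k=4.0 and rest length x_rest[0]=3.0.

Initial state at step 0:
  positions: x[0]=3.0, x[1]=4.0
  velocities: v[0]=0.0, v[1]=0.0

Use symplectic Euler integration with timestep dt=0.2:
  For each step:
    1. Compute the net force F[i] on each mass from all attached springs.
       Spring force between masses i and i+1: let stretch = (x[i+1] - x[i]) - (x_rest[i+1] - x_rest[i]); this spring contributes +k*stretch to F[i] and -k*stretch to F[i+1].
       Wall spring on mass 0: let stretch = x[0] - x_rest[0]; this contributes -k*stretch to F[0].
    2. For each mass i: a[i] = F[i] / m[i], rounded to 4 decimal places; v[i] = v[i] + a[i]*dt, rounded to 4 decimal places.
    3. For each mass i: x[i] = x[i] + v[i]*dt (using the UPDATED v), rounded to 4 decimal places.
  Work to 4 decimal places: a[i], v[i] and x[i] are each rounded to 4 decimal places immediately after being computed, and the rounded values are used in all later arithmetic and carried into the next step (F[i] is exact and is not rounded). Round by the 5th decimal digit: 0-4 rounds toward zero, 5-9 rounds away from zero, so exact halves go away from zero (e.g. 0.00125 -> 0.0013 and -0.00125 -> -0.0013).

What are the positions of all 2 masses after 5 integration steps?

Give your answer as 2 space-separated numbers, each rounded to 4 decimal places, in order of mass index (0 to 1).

Answer: 1.9772 6.2167

Derivation:
Step 0: x=[3.0000 4.0000] v=[0.0000 0.0000]
Step 1: x=[2.6800 4.3200] v=[-1.6000 1.6000]
Step 2: x=[2.1936 4.8576] v=[-2.4320 2.6880]
Step 3: x=[1.7825 5.4490] v=[-2.0557 2.9568]
Step 4: x=[1.6728 5.9337] v=[-0.5485 2.4236]
Step 5: x=[1.9772 6.2167] v=[1.5220 1.4149]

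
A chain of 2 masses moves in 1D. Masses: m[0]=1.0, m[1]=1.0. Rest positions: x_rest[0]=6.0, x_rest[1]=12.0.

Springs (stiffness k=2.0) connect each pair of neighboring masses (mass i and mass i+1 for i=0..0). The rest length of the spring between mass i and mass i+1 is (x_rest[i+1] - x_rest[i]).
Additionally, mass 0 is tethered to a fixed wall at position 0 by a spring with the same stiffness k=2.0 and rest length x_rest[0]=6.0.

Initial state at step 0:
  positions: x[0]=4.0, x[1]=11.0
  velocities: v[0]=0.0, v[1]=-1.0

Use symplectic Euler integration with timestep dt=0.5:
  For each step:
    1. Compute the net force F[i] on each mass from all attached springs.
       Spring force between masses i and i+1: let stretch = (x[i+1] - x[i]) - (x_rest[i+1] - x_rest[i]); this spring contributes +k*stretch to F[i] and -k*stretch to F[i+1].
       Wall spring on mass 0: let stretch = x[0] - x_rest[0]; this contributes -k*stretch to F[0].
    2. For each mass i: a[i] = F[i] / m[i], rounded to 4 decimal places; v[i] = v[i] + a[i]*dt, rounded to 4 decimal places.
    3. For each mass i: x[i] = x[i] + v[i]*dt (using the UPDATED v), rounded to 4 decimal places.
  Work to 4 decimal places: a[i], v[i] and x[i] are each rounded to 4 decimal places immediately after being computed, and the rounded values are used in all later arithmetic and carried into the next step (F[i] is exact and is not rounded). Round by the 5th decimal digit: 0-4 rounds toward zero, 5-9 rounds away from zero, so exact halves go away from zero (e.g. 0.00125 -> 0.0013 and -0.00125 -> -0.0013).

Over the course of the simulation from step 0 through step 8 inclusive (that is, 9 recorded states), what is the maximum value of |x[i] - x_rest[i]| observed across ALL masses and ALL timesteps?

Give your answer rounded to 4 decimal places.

Step 0: x=[4.0000 11.0000] v=[0.0000 -1.0000]
Step 1: x=[5.5000 10.0000] v=[3.0000 -2.0000]
Step 2: x=[6.5000 9.7500] v=[2.0000 -0.5000]
Step 3: x=[5.8750 10.8750] v=[-1.2500 2.2500]
Step 4: x=[4.8125 12.5000] v=[-2.1250 3.2500]
Step 5: x=[5.1875 13.2813] v=[0.7500 1.5625]
Step 6: x=[7.0157 13.0157] v=[3.6563 -0.5313]
Step 7: x=[8.3360 12.7501] v=[2.6406 -0.5313]
Step 8: x=[7.6954 13.2774] v=[-1.2813 1.0546]
Max displacement = 2.3360

Answer: 2.3360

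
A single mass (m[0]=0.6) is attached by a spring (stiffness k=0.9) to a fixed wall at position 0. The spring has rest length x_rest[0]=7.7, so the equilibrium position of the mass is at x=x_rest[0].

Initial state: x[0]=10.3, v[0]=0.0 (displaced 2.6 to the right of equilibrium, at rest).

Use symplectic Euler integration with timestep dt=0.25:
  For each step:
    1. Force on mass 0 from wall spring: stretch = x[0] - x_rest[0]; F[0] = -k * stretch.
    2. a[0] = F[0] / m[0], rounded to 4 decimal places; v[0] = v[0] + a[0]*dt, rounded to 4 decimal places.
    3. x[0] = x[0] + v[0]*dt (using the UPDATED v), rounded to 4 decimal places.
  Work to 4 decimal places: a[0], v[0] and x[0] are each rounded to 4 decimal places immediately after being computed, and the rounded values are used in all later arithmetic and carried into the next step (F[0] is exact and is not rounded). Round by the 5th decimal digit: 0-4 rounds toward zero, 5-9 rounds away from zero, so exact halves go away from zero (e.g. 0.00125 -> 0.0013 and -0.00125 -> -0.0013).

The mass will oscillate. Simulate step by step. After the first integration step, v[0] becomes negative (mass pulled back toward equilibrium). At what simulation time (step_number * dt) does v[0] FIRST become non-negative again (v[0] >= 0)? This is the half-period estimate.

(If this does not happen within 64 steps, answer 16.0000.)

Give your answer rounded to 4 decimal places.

Answer: 2.7500

Derivation:
Step 0: x=[10.3000] v=[0.0000]
Step 1: x=[10.0563] v=[-0.9750]
Step 2: x=[9.5917] v=[-1.8586]
Step 3: x=[8.9497] v=[-2.5680]
Step 4: x=[8.1905] v=[-3.0367]
Step 5: x=[7.3853] v=[-3.2207]
Step 6: x=[6.6096] v=[-3.1027]
Step 7: x=[5.9362] v=[-2.6938]
Step 8: x=[5.4281] v=[-2.0324]
Step 9: x=[5.1330] v=[-1.1804]
Step 10: x=[5.0786] v=[-0.2178]
Step 11: x=[5.2699] v=[0.7652]
First v>=0 after going negative at step 11, time=2.7500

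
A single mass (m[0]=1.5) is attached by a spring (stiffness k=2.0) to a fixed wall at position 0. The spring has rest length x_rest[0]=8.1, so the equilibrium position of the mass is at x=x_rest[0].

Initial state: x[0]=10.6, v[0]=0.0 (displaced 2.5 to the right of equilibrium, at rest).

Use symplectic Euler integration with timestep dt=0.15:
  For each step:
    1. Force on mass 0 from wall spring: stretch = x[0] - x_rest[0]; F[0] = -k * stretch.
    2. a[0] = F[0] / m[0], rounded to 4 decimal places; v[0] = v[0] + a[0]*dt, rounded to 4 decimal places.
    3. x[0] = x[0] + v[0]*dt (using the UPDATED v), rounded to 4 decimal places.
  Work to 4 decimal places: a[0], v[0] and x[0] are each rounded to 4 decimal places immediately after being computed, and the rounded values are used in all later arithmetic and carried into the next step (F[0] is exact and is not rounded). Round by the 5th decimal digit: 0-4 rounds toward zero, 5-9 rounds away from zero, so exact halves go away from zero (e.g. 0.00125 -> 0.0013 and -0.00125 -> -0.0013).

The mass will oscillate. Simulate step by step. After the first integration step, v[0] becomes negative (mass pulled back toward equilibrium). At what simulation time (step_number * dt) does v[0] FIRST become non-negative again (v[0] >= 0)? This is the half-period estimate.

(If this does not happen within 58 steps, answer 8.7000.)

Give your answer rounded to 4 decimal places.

Answer: 2.8500

Derivation:
Step 0: x=[10.6000] v=[0.0000]
Step 1: x=[10.5250] v=[-0.5000]
Step 2: x=[10.3773] v=[-0.9850]
Step 3: x=[10.1612] v=[-1.4405]
Step 4: x=[9.8833] v=[-1.8527]
Step 5: x=[9.5519] v=[-2.2094]
Step 6: x=[9.1769] v=[-2.4998]
Step 7: x=[8.7696] v=[-2.7152]
Step 8: x=[8.3422] v=[-2.8491]
Step 9: x=[7.9076] v=[-2.8975]
Step 10: x=[7.4788] v=[-2.8590]
Step 11: x=[7.0686] v=[-2.7348]
Step 12: x=[6.6893] v=[-2.5285]
Step 13: x=[6.3523] v=[-2.2464]
Step 14: x=[6.0678] v=[-1.8969]
Step 15: x=[5.8442] v=[-1.4905]
Step 16: x=[5.6883] v=[-1.0393]
Step 17: x=[5.6048] v=[-0.5570]
Step 18: x=[5.5961] v=[-0.0580]
Step 19: x=[5.6625] v=[0.4428]
First v>=0 after going negative at step 19, time=2.8500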